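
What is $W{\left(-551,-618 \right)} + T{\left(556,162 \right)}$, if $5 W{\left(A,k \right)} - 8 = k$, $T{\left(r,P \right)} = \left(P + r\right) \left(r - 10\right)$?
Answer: $391906$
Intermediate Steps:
$T{\left(r,P \right)} = \left(-10 + r\right) \left(P + r\right)$ ($T{\left(r,P \right)} = \left(P + r\right) \left(-10 + r\right) = \left(-10 + r\right) \left(P + r\right)$)
$W{\left(A,k \right)} = \frac{8}{5} + \frac{k}{5}$
$W{\left(-551,-618 \right)} + T{\left(556,162 \right)} = \left(\frac{8}{5} + \frac{1}{5} \left(-618\right)\right) + \left(556^{2} - 1620 - 5560 + 162 \cdot 556\right) = \left(\frac{8}{5} - \frac{618}{5}\right) + \left(309136 - 1620 - 5560 + 90072\right) = -122 + 392028 = 391906$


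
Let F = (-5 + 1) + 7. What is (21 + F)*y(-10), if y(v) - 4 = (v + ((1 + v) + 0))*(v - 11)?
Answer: 9672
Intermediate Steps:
F = 3 (F = -4 + 7 = 3)
y(v) = 4 + (1 + 2*v)*(-11 + v) (y(v) = 4 + (v + ((1 + v) + 0))*(v - 11) = 4 + (v + (1 + v))*(-11 + v) = 4 + (1 + 2*v)*(-11 + v))
(21 + F)*y(-10) = (21 + 3)*(-7 - 21*(-10) + 2*(-10)²) = 24*(-7 + 210 + 2*100) = 24*(-7 + 210 + 200) = 24*403 = 9672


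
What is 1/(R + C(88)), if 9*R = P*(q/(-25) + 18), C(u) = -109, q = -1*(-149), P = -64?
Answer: -225/43789 ≈ -0.0051383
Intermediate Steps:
q = 149
R = -19264/225 (R = (-64*(149/(-25) + 18))/9 = (-64*(149*(-1/25) + 18))/9 = (-64*(-149/25 + 18))/9 = (-64*301/25)/9 = (1/9)*(-19264/25) = -19264/225 ≈ -85.618)
1/(R + C(88)) = 1/(-19264/225 - 109) = 1/(-43789/225) = -225/43789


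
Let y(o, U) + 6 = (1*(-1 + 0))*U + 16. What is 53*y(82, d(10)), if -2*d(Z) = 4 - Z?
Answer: 371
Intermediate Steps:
d(Z) = -2 + Z/2 (d(Z) = -(4 - Z)/2 = -2 + Z/2)
y(o, U) = 10 - U (y(o, U) = -6 + ((1*(-1 + 0))*U + 16) = -6 + ((1*(-1))*U + 16) = -6 + (-U + 16) = -6 + (16 - U) = 10 - U)
53*y(82, d(10)) = 53*(10 - (-2 + (½)*10)) = 53*(10 - (-2 + 5)) = 53*(10 - 1*3) = 53*(10 - 3) = 53*7 = 371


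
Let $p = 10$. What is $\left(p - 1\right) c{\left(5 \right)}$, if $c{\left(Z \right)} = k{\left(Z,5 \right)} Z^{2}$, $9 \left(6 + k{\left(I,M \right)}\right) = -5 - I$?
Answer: $-1600$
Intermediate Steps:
$k{\left(I,M \right)} = - \frac{59}{9} - \frac{I}{9}$ ($k{\left(I,M \right)} = -6 + \frac{-5 - I}{9} = -6 - \left(\frac{5}{9} + \frac{I}{9}\right) = - \frac{59}{9} - \frac{I}{9}$)
$c{\left(Z \right)} = Z^{2} \left(- \frac{59}{9} - \frac{Z}{9}\right)$ ($c{\left(Z \right)} = \left(- \frac{59}{9} - \frac{Z}{9}\right) Z^{2} = Z^{2} \left(- \frac{59}{9} - \frac{Z}{9}\right)$)
$\left(p - 1\right) c{\left(5 \right)} = \left(10 - 1\right) \frac{5^{2} \left(-59 - 5\right)}{9} = 9 \cdot \frac{1}{9} \cdot 25 \left(-59 - 5\right) = 9 \cdot \frac{1}{9} \cdot 25 \left(-64\right) = 9 \left(- \frac{1600}{9}\right) = -1600$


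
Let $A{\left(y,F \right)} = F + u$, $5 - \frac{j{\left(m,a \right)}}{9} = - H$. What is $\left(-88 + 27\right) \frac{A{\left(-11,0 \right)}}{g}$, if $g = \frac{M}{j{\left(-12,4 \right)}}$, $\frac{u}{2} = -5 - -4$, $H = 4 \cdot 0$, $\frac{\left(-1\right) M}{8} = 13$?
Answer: $- \frac{2745}{52} \approx -52.788$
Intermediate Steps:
$M = -104$ ($M = \left(-8\right) 13 = -104$)
$H = 0$
$u = -2$ ($u = 2 \left(-5 - -4\right) = 2 \left(-5 + 4\right) = 2 \left(-1\right) = -2$)
$j{\left(m,a \right)} = 45$ ($j{\left(m,a \right)} = 45 - 9 \left(\left(-1\right) 0\right) = 45 - 0 = 45 + 0 = 45$)
$A{\left(y,F \right)} = -2 + F$ ($A{\left(y,F \right)} = F - 2 = -2 + F$)
$g = - \frac{104}{45} \approx -2.3111$
$\left(-88 + 27\right) \frac{A{\left(-11,0 \right)}}{g} = \left(-88 + 27\right) \frac{-2 + 0}{- \frac{104}{45}} = - 61 \left(\left(-2\right) \left(- \frac{45}{104}\right)\right) = \left(-61\right) \frac{45}{52} = - \frac{2745}{52}$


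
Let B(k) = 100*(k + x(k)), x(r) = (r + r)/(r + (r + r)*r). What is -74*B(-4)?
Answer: 222000/7 ≈ 31714.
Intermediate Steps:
x(r) = 2*r/(r + 2*r²) (x(r) = (2*r)/(r + (2*r)*r) = (2*r)/(r + 2*r²) = 2*r/(r + 2*r²))
B(k) = 100*k + 200/(1 + 2*k) (B(k) = 100*(k + 2/(1 + 2*k)) = 100*k + 200/(1 + 2*k))
-74*B(-4) = -7400*(2 - 4*(1 + 2*(-4)))/(1 + 2*(-4)) = -7400*(2 - 4*(1 - 8))/(1 - 8) = -7400*(2 - 4*(-7))/(-7) = -7400*(-1)*(2 + 28)/7 = -7400*(-1)*30/7 = -74*(-3000/7) = 222000/7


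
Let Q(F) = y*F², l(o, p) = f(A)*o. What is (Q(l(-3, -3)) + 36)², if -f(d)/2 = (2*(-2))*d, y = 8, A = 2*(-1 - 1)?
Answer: 5441127696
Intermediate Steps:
A = -4 (A = 2*(-2) = -4)
f(d) = 8*d (f(d) = -2*2*(-2)*d = -(-8)*d = 8*d)
l(o, p) = -32*o (l(o, p) = (8*(-4))*o = -32*o)
Q(F) = 8*F²
(Q(l(-3, -3)) + 36)² = (8*(-32*(-3))² + 36)² = (8*96² + 36)² = (8*9216 + 36)² = (73728 + 36)² = 73764² = 5441127696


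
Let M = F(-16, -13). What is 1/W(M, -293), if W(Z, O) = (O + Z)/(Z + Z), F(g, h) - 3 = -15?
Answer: 24/305 ≈ 0.078689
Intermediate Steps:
F(g, h) = -12 (F(g, h) = 3 - 15 = -12)
M = -12
W(Z, O) = (O + Z)/(2*Z) (W(Z, O) = (O + Z)/((2*Z)) = (O + Z)*(1/(2*Z)) = (O + Z)/(2*Z))
1/W(M, -293) = 1/((½)*(-293 - 12)/(-12)) = 1/((½)*(-1/12)*(-305)) = 1/(305/24) = 24/305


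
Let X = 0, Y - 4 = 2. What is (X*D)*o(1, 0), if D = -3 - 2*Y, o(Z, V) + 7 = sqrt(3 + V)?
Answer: 0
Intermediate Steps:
Y = 6 (Y = 4 + 2 = 6)
o(Z, V) = -7 + sqrt(3 + V)
D = -15 (D = -3 - 2*6 = -3 - 12 = -15)
(X*D)*o(1, 0) = (0*(-15))*(-7 + sqrt(3 + 0)) = 0*(-7 + sqrt(3)) = 0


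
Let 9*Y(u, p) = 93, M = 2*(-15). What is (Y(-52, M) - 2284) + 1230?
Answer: -3131/3 ≈ -1043.7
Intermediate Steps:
M = -30
Y(u, p) = 31/3 (Y(u, p) = (⅑)*93 = 31/3)
(Y(-52, M) - 2284) + 1230 = (31/3 - 2284) + 1230 = -6821/3 + 1230 = -3131/3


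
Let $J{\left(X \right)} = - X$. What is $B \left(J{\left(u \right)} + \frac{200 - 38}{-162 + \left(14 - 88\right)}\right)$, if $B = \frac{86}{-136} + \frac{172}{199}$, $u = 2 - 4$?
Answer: $\frac{486545}{1596776} \approx 0.3047$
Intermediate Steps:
$u = -2$
$B = \frac{3139}{13532}$ ($B = 86 \left(- \frac{1}{136}\right) + 172 \cdot \frac{1}{199} = - \frac{43}{68} + \frac{172}{199} = \frac{3139}{13532} \approx 0.23197$)
$B \left(J{\left(u \right)} + \frac{200 - 38}{-162 + \left(14 - 88\right)}\right) = \frac{3139 \left(\left(-1\right) \left(-2\right) + \frac{200 - 38}{-162 + \left(14 - 88\right)}\right)}{13532} = \frac{3139 \left(2 + \frac{162}{-162 - 74}\right)}{13532} = \frac{3139 \left(2 + \frac{162}{-236}\right)}{13532} = \frac{3139 \left(2 + 162 \left(- \frac{1}{236}\right)\right)}{13532} = \frac{3139 \left(2 - \frac{81}{118}\right)}{13532} = \frac{3139}{13532} \cdot \frac{155}{118} = \frac{486545}{1596776}$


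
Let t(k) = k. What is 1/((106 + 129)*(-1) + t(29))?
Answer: -1/206 ≈ -0.0048544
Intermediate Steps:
1/((106 + 129)*(-1) + t(29)) = 1/((106 + 129)*(-1) + 29) = 1/(235*(-1) + 29) = 1/(-235 + 29) = 1/(-206) = -1/206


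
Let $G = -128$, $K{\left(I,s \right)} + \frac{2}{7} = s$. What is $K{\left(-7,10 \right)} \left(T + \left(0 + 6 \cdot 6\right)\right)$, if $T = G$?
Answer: $- \frac{6256}{7} \approx -893.71$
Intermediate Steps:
$K{\left(I,s \right)} = - \frac{2}{7} + s$
$T = -128$
$K{\left(-7,10 \right)} \left(T + \left(0 + 6 \cdot 6\right)\right) = \left(- \frac{2}{7} + 10\right) \left(-128 + \left(0 + 6 \cdot 6\right)\right) = \frac{68 \left(-128 + \left(0 + 36\right)\right)}{7} = \frac{68 \left(-128 + 36\right)}{7} = \frac{68}{7} \left(-92\right) = - \frac{6256}{7}$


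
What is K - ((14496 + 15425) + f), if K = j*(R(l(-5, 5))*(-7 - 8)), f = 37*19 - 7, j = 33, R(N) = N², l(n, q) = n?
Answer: -42992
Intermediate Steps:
f = 696 (f = 703 - 7 = 696)
K = -12375 (K = 33*((-5)²*(-7 - 8)) = 33*(25*(-15)) = 33*(-375) = -12375)
K - ((14496 + 15425) + f) = -12375 - ((14496 + 15425) + 696) = -12375 - (29921 + 696) = -12375 - 1*30617 = -12375 - 30617 = -42992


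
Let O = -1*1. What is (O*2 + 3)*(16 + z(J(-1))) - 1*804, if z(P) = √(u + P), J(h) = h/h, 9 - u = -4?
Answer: -788 + √14 ≈ -784.26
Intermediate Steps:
u = 13 (u = 9 - 1*(-4) = 9 + 4 = 13)
O = -1
J(h) = 1
z(P) = √(13 + P)
(O*2 + 3)*(16 + z(J(-1))) - 1*804 = (-1*2 + 3)*(16 + √(13 + 1)) - 1*804 = (-2 + 3)*(16 + √14) - 804 = 1*(16 + √14) - 804 = (16 + √14) - 804 = -788 + √14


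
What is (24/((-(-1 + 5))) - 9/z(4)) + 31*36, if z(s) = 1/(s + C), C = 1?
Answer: 1065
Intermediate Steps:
z(s) = 1/(1 + s) (z(s) = 1/(s + 1) = 1/(1 + s))
(24/((-(-1 + 5))) - 9/z(4)) + 31*36 = (24/((-(-1 + 5))) - 9/(1/(1 + 4))) + 31*36 = (24/((-1*4)) - 9/(1/5)) + 1116 = (24/(-4) - 9/1/5) + 1116 = (24*(-1/4) - 9*5) + 1116 = (-6 - 45) + 1116 = -51 + 1116 = 1065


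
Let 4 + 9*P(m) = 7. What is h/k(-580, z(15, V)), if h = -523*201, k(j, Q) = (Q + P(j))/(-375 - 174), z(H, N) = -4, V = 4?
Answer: -173137581/11 ≈ -1.5740e+7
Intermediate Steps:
P(m) = 1/3 (P(m) = -4/9 + (1/9)*7 = -4/9 + 7/9 = 1/3)
k(j, Q) = -1/1647 - Q/549 (k(j, Q) = (Q + 1/3)/(-375 - 174) = (1/3 + Q)/(-549) = (1/3 + Q)*(-1/549) = -1/1647 - Q/549)
h = -105123
h/k(-580, z(15, V)) = -105123/(-1/1647 - 1/549*(-4)) = -105123/(-1/1647 + 4/549) = -105123/11/1647 = -105123*1647/11 = -173137581/11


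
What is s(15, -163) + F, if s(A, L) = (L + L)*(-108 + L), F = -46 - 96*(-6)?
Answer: 88876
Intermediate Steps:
F = 530 (F = -46 + 576 = 530)
s(A, L) = 2*L*(-108 + L) (s(A, L) = (2*L)*(-108 + L) = 2*L*(-108 + L))
s(15, -163) + F = 2*(-163)*(-108 - 163) + 530 = 2*(-163)*(-271) + 530 = 88346 + 530 = 88876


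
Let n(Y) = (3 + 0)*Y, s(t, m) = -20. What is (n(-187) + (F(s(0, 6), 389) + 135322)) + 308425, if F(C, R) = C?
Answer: 443166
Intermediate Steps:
n(Y) = 3*Y
(n(-187) + (F(s(0, 6), 389) + 135322)) + 308425 = (3*(-187) + (-20 + 135322)) + 308425 = (-561 + 135302) + 308425 = 134741 + 308425 = 443166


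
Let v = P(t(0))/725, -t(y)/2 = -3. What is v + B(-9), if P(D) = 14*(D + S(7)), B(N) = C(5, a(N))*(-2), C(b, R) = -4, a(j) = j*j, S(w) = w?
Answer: 5982/725 ≈ 8.2510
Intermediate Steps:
a(j) = j²
t(y) = 6 (t(y) = -2*(-3) = 6)
B(N) = 8 (B(N) = -4*(-2) = 8)
P(D) = 98 + 14*D (P(D) = 14*(D + 7) = 14*(7 + D) = 98 + 14*D)
v = 182/725 (v = (98 + 14*6)/725 = (98 + 84)*(1/725) = 182*(1/725) = 182/725 ≈ 0.25103)
v + B(-9) = 182/725 + 8 = 5982/725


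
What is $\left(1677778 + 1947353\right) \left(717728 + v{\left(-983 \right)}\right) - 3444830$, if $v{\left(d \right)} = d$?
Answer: $2598291073765$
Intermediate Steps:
$\left(1677778 + 1947353\right) \left(717728 + v{\left(-983 \right)}\right) - 3444830 = \left(1677778 + 1947353\right) \left(717728 - 983\right) - 3444830 = 3625131 \cdot 716745 - 3444830 = 2598294518595 - 3444830 = 2598291073765$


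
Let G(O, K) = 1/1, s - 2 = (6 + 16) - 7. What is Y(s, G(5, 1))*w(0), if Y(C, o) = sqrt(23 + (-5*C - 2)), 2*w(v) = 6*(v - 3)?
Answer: -72*I ≈ -72.0*I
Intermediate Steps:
w(v) = -9 + 3*v (w(v) = (6*(v - 3))/2 = (6*(-3 + v))/2 = (-18 + 6*v)/2 = -9 + 3*v)
s = 17 (s = 2 + ((6 + 16) - 7) = 2 + (22 - 7) = 2 + 15 = 17)
G(O, K) = 1
Y(C, o) = sqrt(21 - 5*C) (Y(C, o) = sqrt(23 + (-2 - 5*C)) = sqrt(21 - 5*C))
Y(s, G(5, 1))*w(0) = sqrt(21 - 5*17)*(-9 + 3*0) = sqrt(21 - 85)*(-9 + 0) = sqrt(-64)*(-9) = (8*I)*(-9) = -72*I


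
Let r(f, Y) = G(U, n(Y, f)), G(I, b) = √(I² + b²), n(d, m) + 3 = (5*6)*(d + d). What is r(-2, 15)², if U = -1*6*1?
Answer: 804645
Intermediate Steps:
n(d, m) = -3 + 60*d (n(d, m) = -3 + (5*6)*(d + d) = -3 + 30*(2*d) = -3 + 60*d)
U = -6 (U = -6*1 = -6)
r(f, Y) = √(36 + (-3 + 60*Y)²) (r(f, Y) = √((-6)² + (-3 + 60*Y)²) = √(36 + (-3 + 60*Y)²))
r(-2, 15)² = (3*√(4 + (-1 + 20*15)²))² = (3*√(4 + (-1 + 300)²))² = (3*√(4 + 299²))² = (3*√(4 + 89401))² = (3*√89405)² = 804645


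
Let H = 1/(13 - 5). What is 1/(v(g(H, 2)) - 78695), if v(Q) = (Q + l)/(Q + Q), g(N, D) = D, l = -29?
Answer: -4/314807 ≈ -1.2706e-5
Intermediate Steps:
H = ⅛ (H = 1/8 = ⅛ ≈ 0.12500)
v(Q) = (-29 + Q)/(2*Q) (v(Q) = (Q - 29)/(Q + Q) = (-29 + Q)/((2*Q)) = (-29 + Q)*(1/(2*Q)) = (-29 + Q)/(2*Q))
1/(v(g(H, 2)) - 78695) = 1/((½)*(-29 + 2)/2 - 78695) = 1/((½)*(½)*(-27) - 78695) = 1/(-27/4 - 78695) = 1/(-314807/4) = -4/314807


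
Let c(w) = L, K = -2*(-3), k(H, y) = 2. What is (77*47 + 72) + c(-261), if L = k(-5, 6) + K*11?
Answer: 3759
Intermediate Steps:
K = 6
L = 68 (L = 2 + 6*11 = 2 + 66 = 68)
c(w) = 68
(77*47 + 72) + c(-261) = (77*47 + 72) + 68 = (3619 + 72) + 68 = 3691 + 68 = 3759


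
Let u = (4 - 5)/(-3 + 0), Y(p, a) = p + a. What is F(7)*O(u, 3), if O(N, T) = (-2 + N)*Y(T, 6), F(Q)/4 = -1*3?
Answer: 180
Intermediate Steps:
F(Q) = -12 (F(Q) = 4*(-1*3) = 4*(-3) = -12)
Y(p, a) = a + p
u = ⅓ (u = -1/(-3) = -1*(-⅓) = ⅓ ≈ 0.33333)
O(N, T) = (-2 + N)*(6 + T)
F(7)*O(u, 3) = -12*(-2 + ⅓)*(6 + 3) = -(-20)*9 = -12*(-15) = 180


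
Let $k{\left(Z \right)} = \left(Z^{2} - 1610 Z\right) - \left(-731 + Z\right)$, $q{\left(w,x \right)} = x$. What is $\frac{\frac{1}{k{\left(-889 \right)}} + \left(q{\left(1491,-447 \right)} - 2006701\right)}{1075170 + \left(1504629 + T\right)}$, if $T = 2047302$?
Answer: $- \frac{4462353655187}{10287114383331} \approx -0.43378$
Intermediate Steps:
$k{\left(Z \right)} = 731 + Z^{2} - 1611 Z$
$\frac{\frac{1}{k{\left(-889 \right)}} + \left(q{\left(1491,-447 \right)} - 2006701\right)}{1075170 + \left(1504629 + T\right)} = \frac{\frac{1}{731 + \left(-889\right)^{2} - -1432179} - 2007148}{1075170 + \left(1504629 + 2047302\right)} = \frac{\frac{1}{731 + 790321 + 1432179} - 2007148}{1075170 + 3551931} = \frac{\frac{1}{2223231} - 2007148}{4627101} = \left(\frac{1}{2223231} - 2007148\right) \frac{1}{4627101} = \left(- \frac{4462353655187}{2223231}\right) \frac{1}{4627101} = - \frac{4462353655187}{10287114383331}$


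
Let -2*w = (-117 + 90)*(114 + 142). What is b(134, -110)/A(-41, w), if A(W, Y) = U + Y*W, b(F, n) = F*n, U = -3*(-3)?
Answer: 14740/141687 ≈ 0.10403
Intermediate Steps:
U = 9
w = 3456 (w = -(-117 + 90)*(114 + 142)/2 = -(-27)*256/2 = -½*(-6912) = 3456)
A(W, Y) = 9 + W*Y (A(W, Y) = 9 + Y*W = 9 + W*Y)
b(134, -110)/A(-41, w) = (134*(-110))/(9 - 41*3456) = -14740/(9 - 141696) = -14740/(-141687) = -14740*(-1/141687) = 14740/141687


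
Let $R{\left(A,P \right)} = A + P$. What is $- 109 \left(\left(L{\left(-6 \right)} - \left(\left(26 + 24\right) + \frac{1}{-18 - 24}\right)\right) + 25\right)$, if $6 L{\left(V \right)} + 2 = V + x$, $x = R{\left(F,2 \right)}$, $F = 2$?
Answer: $\frac{39131}{14} \approx 2795.1$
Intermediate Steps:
$x = 4$ ($x = 2 + 2 = 4$)
$L{\left(V \right)} = \frac{1}{3} + \frac{V}{6}$ ($L{\left(V \right)} = - \frac{1}{3} + \frac{V + 4}{6} = - \frac{1}{3} + \frac{4 + V}{6} = - \frac{1}{3} + \left(\frac{2}{3} + \frac{V}{6}\right) = \frac{1}{3} + \frac{V}{6}$)
$- 109 \left(\left(L{\left(-6 \right)} - \left(\left(26 + 24\right) + \frac{1}{-18 - 24}\right)\right) + 25\right) = - 109 \left(\left(\left(\frac{1}{3} + \frac{1}{6} \left(-6\right)\right) - \left(\left(26 + 24\right) + \frac{1}{-18 - 24}\right)\right) + 25\right) = - 109 \left(\left(\left(\frac{1}{3} - 1\right) - \left(50 + \frac{1}{-42}\right)\right) + 25\right) = - 109 \left(\left(- \frac{2}{3} - \left(50 - \frac{1}{42}\right)\right) + 25\right) = - 109 \left(\left(- \frac{2}{3} - \frac{2099}{42}\right) + 25\right) = - 109 \left(- \frac{709}{14} + 25\right) = \left(-109\right) \left(- \frac{359}{14}\right) = \frac{39131}{14}$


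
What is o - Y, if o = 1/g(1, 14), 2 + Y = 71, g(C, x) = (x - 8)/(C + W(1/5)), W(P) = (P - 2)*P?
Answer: -5167/75 ≈ -68.893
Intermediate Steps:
W(P) = P*(-2 + P) (W(P) = (-2 + P)*P = P*(-2 + P))
g(C, x) = (-8 + x)/(-9/25 + C) (g(C, x) = (x - 8)/(C + (-2 + 1/5)/5) = (-8 + x)/(C + (-2 + ⅕)/5) = (-8 + x)/(C + (⅕)*(-9/5)) = (-8 + x)/(C - 9/25) = (-8 + x)/(-9/25 + C))
Y = 69 (Y = -2 + 71 = 69)
o = 8/75 (o = 1/(25*(-8 + 14)/(-9 + 25*1)) = 1/(25*6/(-9 + 25)) = 1/(25*6/16) = 1/(25*(1/16)*6) = 1/(75/8) = 8/75 ≈ 0.10667)
o - Y = 8/75 - 1*69 = 8/75 - 69 = -5167/75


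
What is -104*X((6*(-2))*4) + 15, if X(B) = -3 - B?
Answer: -4665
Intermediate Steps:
-104*X((6*(-2))*4) + 15 = -104*(-3 - 6*(-2)*4) + 15 = -104*(-3 - (-12)*4) + 15 = -104*(-3 - 1*(-48)) + 15 = -104*(-3 + 48) + 15 = -104*45 + 15 = -4680 + 15 = -4665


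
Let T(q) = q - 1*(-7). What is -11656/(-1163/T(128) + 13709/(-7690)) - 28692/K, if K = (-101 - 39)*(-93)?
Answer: 2620684999533/2342338145 ≈ 1118.8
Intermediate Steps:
K = 13020 (K = -140*(-93) = 13020)
T(q) = 7 + q (T(q) = q + 7 = 7 + q)
-11656/(-1163/T(128) + 13709/(-7690)) - 28692/K = -11656/(-1163/(7 + 128) + 13709/(-7690)) - 28692/13020 = -11656/(-1163/135 + 13709*(-1/7690)) - 28692*1/13020 = -11656/(-1163*1/135 - 13709/7690) - 2391/1085 = -11656/(-1163/135 - 13709/7690) - 2391/1085 = -11656/(-2158837/207630) - 2391/1085 = -11656*(-207630/2158837) - 2391/1085 = 2420135280/2158837 - 2391/1085 = 2620684999533/2342338145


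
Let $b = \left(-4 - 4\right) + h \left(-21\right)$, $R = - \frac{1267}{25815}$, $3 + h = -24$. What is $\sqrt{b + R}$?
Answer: $\frac{\sqrt{372492844170}}{25815} \approx 23.642$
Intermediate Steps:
$h = -27$ ($h = -3 - 24 = -27$)
$R = - \frac{1267}{25815}$ ($R = \left(-1267\right) \frac{1}{25815} = - \frac{1267}{25815} \approx -0.04908$)
$b = 559$ ($b = \left(-4 - 4\right) - -567 = \left(-4 - 4\right) + 567 = -8 + 567 = 559$)
$\sqrt{b + R} = \sqrt{559 - \frac{1267}{25815}} = \sqrt{\frac{14429318}{25815}} = \frac{\sqrt{372492844170}}{25815}$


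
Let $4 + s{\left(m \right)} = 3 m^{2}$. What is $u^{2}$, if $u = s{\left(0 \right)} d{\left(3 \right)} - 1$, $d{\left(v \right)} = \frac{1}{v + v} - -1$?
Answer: $\frac{289}{9} \approx 32.111$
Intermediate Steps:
$s{\left(m \right)} = -4 + 3 m^{2}$
$d{\left(v \right)} = 1 + \frac{1}{2 v}$ ($d{\left(v \right)} = \frac{1}{2 v} + 1 = 1 + \frac{1}{2 v}$)
$u = - \frac{17}{3}$ ($u = \left(-4 + 3 \cdot 0^{2}\right) \frac{\frac{1}{2} + 3}{3} - 1 = \left(-4 + 3 \cdot 0\right) \frac{1}{3} \cdot \frac{7}{2} - 1 = \left(-4 + 0\right) \frac{7}{6} - 1 = \left(-4\right) \frac{7}{6} - 1 = - \frac{14}{3} - 1 = - \frac{17}{3} \approx -5.6667$)
$u^{2} = \left(- \frac{17}{3}\right)^{2} = \frac{289}{9}$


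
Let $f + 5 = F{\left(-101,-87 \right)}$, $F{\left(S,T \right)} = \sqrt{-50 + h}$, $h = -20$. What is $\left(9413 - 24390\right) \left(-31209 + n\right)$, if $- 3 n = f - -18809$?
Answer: $561293029 + \frac{14977 i \sqrt{70}}{3} \approx 5.6129 \cdot 10^{8} + 41769.0 i$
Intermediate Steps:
$F{\left(S,T \right)} = i \sqrt{70}$ ($F{\left(S,T \right)} = \sqrt{-50 - 20} = \sqrt{-70} = i \sqrt{70}$)
$f = -5 + i \sqrt{70} \approx -5.0 + 8.3666 i$
$n = -6268 - \frac{i \sqrt{70}}{3}$ ($n = - \frac{\left(-5 + i \sqrt{70}\right) - -18809}{3} = - \frac{\left(-5 + i \sqrt{70}\right) + 18809}{3} = - \frac{18804 + i \sqrt{70}}{3} = -6268 - \frac{i \sqrt{70}}{3} \approx -6268.0 - 2.7889 i$)
$\left(9413 - 24390\right) \left(-31209 + n\right) = \left(9413 - 24390\right) \left(-31209 - \left(6268 + \frac{i \sqrt{70}}{3}\right)\right) = - 14977 \left(-37477 - \frac{i \sqrt{70}}{3}\right) = 561293029 + \frac{14977 i \sqrt{70}}{3}$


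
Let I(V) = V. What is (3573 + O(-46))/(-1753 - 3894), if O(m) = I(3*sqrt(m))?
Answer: -3573/5647 - 3*I*sqrt(46)/5647 ≈ -0.63273 - 0.0036031*I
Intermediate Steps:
O(m) = 3*sqrt(m)
(3573 + O(-46))/(-1753 - 3894) = (3573 + 3*sqrt(-46))/(-1753 - 3894) = (3573 + 3*(I*sqrt(46)))/(-5647) = (3573 + 3*I*sqrt(46))*(-1/5647) = -3573/5647 - 3*I*sqrt(46)/5647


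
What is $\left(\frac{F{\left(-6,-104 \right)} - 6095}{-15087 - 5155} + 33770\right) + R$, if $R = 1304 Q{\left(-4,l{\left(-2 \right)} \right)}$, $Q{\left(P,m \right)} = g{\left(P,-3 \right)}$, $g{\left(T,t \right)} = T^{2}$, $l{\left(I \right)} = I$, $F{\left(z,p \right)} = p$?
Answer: $\frac{1105907627}{20242} \approx 54634.0$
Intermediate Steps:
$Q{\left(P,m \right)} = P^{2}$
$R = 20864$ ($R = 1304 \left(-4\right)^{2} = 1304 \cdot 16 = 20864$)
$\left(\frac{F{\left(-6,-104 \right)} - 6095}{-15087 - 5155} + 33770\right) + R = \left(\frac{-104 - 6095}{-15087 - 5155} + 33770\right) + 20864 = \left(- \frac{6199}{-20242} + 33770\right) + 20864 = \left(\left(-6199\right) \left(- \frac{1}{20242}\right) + 33770\right) + 20864 = \left(\frac{6199}{20242} + 33770\right) + 20864 = \frac{683578539}{20242} + 20864 = \frac{1105907627}{20242}$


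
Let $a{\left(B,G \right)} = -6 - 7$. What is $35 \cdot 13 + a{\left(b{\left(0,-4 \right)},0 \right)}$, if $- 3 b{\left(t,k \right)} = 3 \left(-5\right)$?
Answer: $442$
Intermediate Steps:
$b{\left(t,k \right)} = 5$ ($b{\left(t,k \right)} = - \frac{3 \left(-5\right)}{3} = \left(- \frac{1}{3}\right) \left(-15\right) = 5$)
$a{\left(B,G \right)} = -13$ ($a{\left(B,G \right)} = -6 - 7 = -13$)
$35 \cdot 13 + a{\left(b{\left(0,-4 \right)},0 \right)} = 35 \cdot 13 - 13 = 455 - 13 = 442$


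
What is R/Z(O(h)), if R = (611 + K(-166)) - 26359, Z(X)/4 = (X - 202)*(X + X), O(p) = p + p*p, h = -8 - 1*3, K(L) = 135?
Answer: 25613/80960 ≈ 0.31637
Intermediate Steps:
h = -11 (h = -8 - 3 = -11)
O(p) = p + p**2
Z(X) = 8*X*(-202 + X) (Z(X) = 4*((X - 202)*(X + X)) = 4*((-202 + X)*(2*X)) = 4*(2*X*(-202 + X)) = 8*X*(-202 + X))
R = -25613 (R = (611 + 135) - 26359 = 746 - 26359 = -25613)
R/Z(O(h)) = -25613*(-1/(88*(1 - 11)*(-202 - 11*(1 - 11)))) = -25613*1/(880*(-202 - 11*(-10))) = -25613*1/(880*(-202 + 110)) = -25613/(8*110*(-92)) = -25613/(-80960) = -25613*(-1/80960) = 25613/80960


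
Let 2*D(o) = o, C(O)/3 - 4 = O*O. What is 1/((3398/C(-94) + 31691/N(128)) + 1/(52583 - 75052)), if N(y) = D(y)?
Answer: 4767023040/2361106322021 ≈ 0.0020190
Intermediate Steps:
C(O) = 12 + 3*O² (C(O) = 12 + 3*(O*O) = 12 + 3*O²)
D(o) = o/2
N(y) = y/2
1/((3398/C(-94) + 31691/N(128)) + 1/(52583 - 75052)) = 1/((3398/(12 + 3*(-94)²) + 31691/(((½)*128))) + 1/(52583 - 75052)) = 1/((3398/(12 + 3*8836) + 31691/64) + 1/(-22469)) = 1/((3398/(12 + 26508) + 31691*(1/64)) - 1/22469) = 1/((3398/26520 + 31691/64) - 1/22469) = 1/((3398*(1/26520) + 31691/64) - 1/22469) = 1/((1699/13260 + 31691/64) - 1/22469) = 1/(105082849/212160 - 1/22469) = 1/(2361106322021/4767023040) = 4767023040/2361106322021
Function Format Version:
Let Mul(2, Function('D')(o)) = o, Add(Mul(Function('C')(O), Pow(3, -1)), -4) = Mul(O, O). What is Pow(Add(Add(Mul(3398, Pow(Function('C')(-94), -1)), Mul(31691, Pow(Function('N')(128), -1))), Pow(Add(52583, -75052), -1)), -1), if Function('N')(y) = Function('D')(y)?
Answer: Rational(4767023040, 2361106322021) ≈ 0.0020190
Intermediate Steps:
Function('C')(O) = Add(12, Mul(3, Pow(O, 2))) (Function('C')(O) = Add(12, Mul(3, Mul(O, O))) = Add(12, Mul(3, Pow(O, 2))))
Function('D')(o) = Mul(Rational(1, 2), o)
Function('N')(y) = Mul(Rational(1, 2), y)
Pow(Add(Add(Mul(3398, Pow(Function('C')(-94), -1)), Mul(31691, Pow(Function('N')(128), -1))), Pow(Add(52583, -75052), -1)), -1) = Pow(Add(Add(Mul(3398, Pow(Add(12, Mul(3, Pow(-94, 2))), -1)), Mul(31691, Pow(Mul(Rational(1, 2), 128), -1))), Pow(Add(52583, -75052), -1)), -1) = Pow(Add(Add(Mul(3398, Pow(Add(12, Mul(3, 8836)), -1)), Mul(31691, Pow(64, -1))), Pow(-22469, -1)), -1) = Pow(Add(Add(Mul(3398, Pow(Add(12, 26508), -1)), Mul(31691, Rational(1, 64))), Rational(-1, 22469)), -1) = Pow(Add(Add(Mul(3398, Pow(26520, -1)), Rational(31691, 64)), Rational(-1, 22469)), -1) = Pow(Add(Add(Mul(3398, Rational(1, 26520)), Rational(31691, 64)), Rational(-1, 22469)), -1) = Pow(Add(Add(Rational(1699, 13260), Rational(31691, 64)), Rational(-1, 22469)), -1) = Pow(Add(Rational(105082849, 212160), Rational(-1, 22469)), -1) = Pow(Rational(2361106322021, 4767023040), -1) = Rational(4767023040, 2361106322021)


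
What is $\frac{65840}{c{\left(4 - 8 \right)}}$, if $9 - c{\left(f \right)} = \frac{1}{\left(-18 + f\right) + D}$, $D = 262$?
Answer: $\frac{15801600}{2159} \approx 7318.9$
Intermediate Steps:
$c{\left(f \right)} = 9 - \frac{1}{244 + f}$ ($c{\left(f \right)} = 9 - \frac{1}{\left(-18 + f\right) + 262} = 9 - \frac{1}{244 + f}$)
$\frac{65840}{c{\left(4 - 8 \right)}} = \frac{65840}{\frac{1}{244 + \left(4 - 8\right)} \left(2195 + 9 \left(4 - 8\right)\right)} = \frac{65840}{\frac{1}{244 - 4} \left(2195 + 9 \left(-4\right)\right)} = \frac{65840}{\frac{1}{240} \left(2195 - 36\right)} = \frac{65840}{\frac{1}{240} \cdot 2159} = \frac{65840}{\frac{2159}{240}} = 65840 \cdot \frac{240}{2159} = \frac{15801600}{2159}$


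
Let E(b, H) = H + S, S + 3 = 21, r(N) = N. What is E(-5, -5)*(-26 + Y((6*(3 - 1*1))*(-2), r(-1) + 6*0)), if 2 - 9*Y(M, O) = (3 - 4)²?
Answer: -3029/9 ≈ -336.56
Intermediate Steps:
S = 18 (S = -3 + 21 = 18)
E(b, H) = 18 + H (E(b, H) = H + 18 = 18 + H)
Y(M, O) = ⅑ (Y(M, O) = 2/9 - (3 - 4)²/9 = 2/9 - ⅑*(-1)² = 2/9 - ⅑*1 = 2/9 - ⅑ = ⅑)
E(-5, -5)*(-26 + Y((6*(3 - 1*1))*(-2), r(-1) + 6*0)) = (18 - 5)*(-26 + ⅑) = 13*(-233/9) = -3029/9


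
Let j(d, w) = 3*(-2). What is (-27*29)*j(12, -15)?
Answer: 4698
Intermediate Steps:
j(d, w) = -6
(-27*29)*j(12, -15) = -27*29*(-6) = -783*(-6) = 4698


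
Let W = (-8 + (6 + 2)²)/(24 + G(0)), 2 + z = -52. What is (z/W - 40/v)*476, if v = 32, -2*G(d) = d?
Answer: -11611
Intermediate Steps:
z = -54 (z = -2 - 52 = -54)
G(d) = -d/2
W = 7/3 (W = (-8 + (6 + 2)²)/(24 - ½*0) = (-8 + 8²)/(24 + 0) = (-8 + 64)/24 = 56*(1/24) = 7/3 ≈ 2.3333)
(z/W - 40/v)*476 = (-54/7/3 - 40/32)*476 = (-54*3/7 - 40*1/32)*476 = (-162/7 - 5/4)*476 = -683/28*476 = -11611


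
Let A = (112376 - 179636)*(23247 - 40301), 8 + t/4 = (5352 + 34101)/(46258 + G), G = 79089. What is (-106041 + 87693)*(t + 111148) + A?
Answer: -111775357936392/125347 ≈ -8.9173e+8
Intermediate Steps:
t = -3853292/125347 (t = -32 + 4*((5352 + 34101)/(46258 + 79089)) = -32 + 4*(39453/125347) = -32 + 157812/125347 = -3853292/125347 ≈ -30.741)
A = 1147052040 (A = -67260*(-17054) = 1147052040)
(-106041 + 87693)*(t + 111148) + A = (-106041 + 87693)*(-3853292/125347 + 111148) + 1147052040 = -18348*13928215064/125347 + 1147052040 = -255554889994272/125347 + 1147052040 = -111775357936392/125347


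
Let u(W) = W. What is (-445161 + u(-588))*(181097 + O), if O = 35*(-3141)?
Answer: -31720390338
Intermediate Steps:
O = -109935
(-445161 + u(-588))*(181097 + O) = (-445161 - 588)*(181097 - 109935) = -445749*71162 = -31720390338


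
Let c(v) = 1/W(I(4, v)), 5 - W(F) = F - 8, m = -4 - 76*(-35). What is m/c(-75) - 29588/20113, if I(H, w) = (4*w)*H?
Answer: 64798585676/20113 ≈ 3.2217e+6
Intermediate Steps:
I(H, w) = 4*H*w
m = 2656 (m = -4 + 2660 = 2656)
W(F) = 13 - F (W(F) = 5 - (F - 8) = 5 - (-8 + F) = 5 + (8 - F) = 13 - F)
c(v) = 1/(13 - 16*v) (c(v) = 1/(13 - 4*4*v) = 1/(13 - 16*v))
m/c(-75) - 29588/20113 = 2656/((-1/(-13 + 16*(-75)))) - 29588/20113 = 2656/((-1/(-13 - 1200))) - 29588*1/20113 = 2656/((-1/(-1213))) - 29588/20113 = 2656/((-1*(-1/1213))) - 29588/20113 = 2656/(1/1213) - 29588/20113 = 2656*1213 - 29588/20113 = 3221728 - 29588/20113 = 64798585676/20113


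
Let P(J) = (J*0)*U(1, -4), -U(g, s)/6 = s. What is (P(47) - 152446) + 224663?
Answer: 72217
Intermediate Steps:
U(g, s) = -6*s
P(J) = 0 (P(J) = (J*0)*(-6*(-4)) = 0*24 = 0)
(P(47) - 152446) + 224663 = (0 - 152446) + 224663 = -152446 + 224663 = 72217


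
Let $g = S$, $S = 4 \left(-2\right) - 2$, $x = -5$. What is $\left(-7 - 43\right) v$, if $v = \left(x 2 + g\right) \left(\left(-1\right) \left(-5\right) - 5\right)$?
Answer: $0$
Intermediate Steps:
$S = -10$ ($S = -8 - 2 = -10$)
$g = -10$
$v = 0$ ($v = \left(\left(-5\right) 2 - 10\right) \left(\left(-1\right) \left(-5\right) - 5\right) = \left(-10 - 10\right) \left(5 - 5\right) = \left(-20\right) 0 = 0$)
$\left(-7 - 43\right) v = \left(-7 - 43\right) 0 = \left(-50\right) 0 = 0$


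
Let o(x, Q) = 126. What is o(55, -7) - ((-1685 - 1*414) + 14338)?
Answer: -12113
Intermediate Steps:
o(55, -7) - ((-1685 - 1*414) + 14338) = 126 - ((-1685 - 1*414) + 14338) = 126 - ((-1685 - 414) + 14338) = 126 - (-2099 + 14338) = 126 - 1*12239 = 126 - 12239 = -12113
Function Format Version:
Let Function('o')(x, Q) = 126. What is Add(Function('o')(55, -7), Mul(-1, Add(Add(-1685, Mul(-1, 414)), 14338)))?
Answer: -12113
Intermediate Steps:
Add(Function('o')(55, -7), Mul(-1, Add(Add(-1685, Mul(-1, 414)), 14338))) = Add(126, Mul(-1, Add(Add(-1685, Mul(-1, 414)), 14338))) = Add(126, Mul(-1, Add(Add(-1685, -414), 14338))) = Add(126, Mul(-1, Add(-2099, 14338))) = Add(126, Mul(-1, 12239)) = Add(126, -12239) = -12113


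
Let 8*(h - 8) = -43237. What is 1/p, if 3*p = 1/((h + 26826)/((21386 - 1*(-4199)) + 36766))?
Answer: 514305/498808 ≈ 1.0311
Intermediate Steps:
h = -43173/8 (h = 8 + (1/8)*(-43237) = 8 - 43237/8 = -43173/8 ≈ -5396.6)
p = 498808/514305 (p = 1/(3*(((-43173/8 + 26826)/((21386 - 1*(-4199)) + 36766)))) = 1/(3*((171435/(8*((21386 + 4199) + 36766))))) = 1/(3*((171435/(8*(25585 + 36766))))) = 1/(3*(((171435/8)/62351))) = 1/(3*(((171435/8)*(1/62351)))) = 1/(3*(171435/498808)) = (1/3)*(498808/171435) = 498808/514305 ≈ 0.96987)
1/p = 1/(498808/514305) = 514305/498808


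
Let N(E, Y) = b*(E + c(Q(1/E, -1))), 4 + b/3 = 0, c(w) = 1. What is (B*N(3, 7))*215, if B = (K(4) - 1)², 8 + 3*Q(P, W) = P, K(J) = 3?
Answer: -41280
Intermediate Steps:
Q(P, W) = -8/3 + P/3
b = -12 (b = -12 + 3*0 = -12 + 0 = -12)
N(E, Y) = -12 - 12*E (N(E, Y) = -12*(E + 1) = -12*(1 + E) = -12 - 12*E)
B = 4 (B = (3 - 1)² = 2² = 4)
(B*N(3, 7))*215 = (4*(-12 - 12*3))*215 = (4*(-12 - 36))*215 = (4*(-48))*215 = -192*215 = -41280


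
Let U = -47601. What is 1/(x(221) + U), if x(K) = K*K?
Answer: 1/1240 ≈ 0.00080645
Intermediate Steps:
x(K) = K²
1/(x(221) + U) = 1/(221² - 47601) = 1/(48841 - 47601) = 1/1240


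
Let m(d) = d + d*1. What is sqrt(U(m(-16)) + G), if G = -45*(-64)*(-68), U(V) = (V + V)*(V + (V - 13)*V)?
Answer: 16*I*sqrt(1117) ≈ 534.75*I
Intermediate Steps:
m(d) = 2*d (m(d) = d + d = 2*d)
U(V) = 2*V*(V + V*(-13 + V)) (U(V) = (2*V)*(V + (-13 + V)*V) = (2*V)*(V + V*(-13 + V)) = 2*V*(V + V*(-13 + V)))
G = -195840 (G = 2880*(-68) = -195840)
sqrt(U(m(-16)) + G) = sqrt(2*(2*(-16))**2*(-12 + 2*(-16)) - 195840) = sqrt(2*(-32)**2*(-12 - 32) - 195840) = sqrt(2*1024*(-44) - 195840) = sqrt(-90112 - 195840) = sqrt(-285952) = 16*I*sqrt(1117)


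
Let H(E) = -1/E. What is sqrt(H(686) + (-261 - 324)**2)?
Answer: sqrt(3286728886)/98 ≈ 585.00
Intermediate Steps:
sqrt(H(686) + (-261 - 324)**2) = sqrt(-1/686 + (-261 - 324)**2) = sqrt(-1*1/686 + (-585)**2) = sqrt(-1/686 + 342225) = sqrt(234766349/686) = sqrt(3286728886)/98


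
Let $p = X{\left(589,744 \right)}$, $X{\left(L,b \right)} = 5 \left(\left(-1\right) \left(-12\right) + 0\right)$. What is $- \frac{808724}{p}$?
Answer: $- \frac{202181}{15} \approx -13479.0$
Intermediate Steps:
$X{\left(L,b \right)} = 60$ ($X{\left(L,b \right)} = 5 \left(12 + 0\right) = 5 \cdot 12 = 60$)
$p = 60$
$- \frac{808724}{p} = - \frac{808724}{60} = \left(-808724\right) \frac{1}{60} = - \frac{202181}{15}$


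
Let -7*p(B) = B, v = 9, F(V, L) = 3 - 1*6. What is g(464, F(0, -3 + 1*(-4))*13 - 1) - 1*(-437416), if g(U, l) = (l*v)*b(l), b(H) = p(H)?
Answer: 3047512/7 ≈ 4.3536e+5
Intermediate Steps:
F(V, L) = -3 (F(V, L) = 3 - 6 = -3)
p(B) = -B/7
b(H) = -H/7
g(U, l) = -9*l²/7 (g(U, l) = (l*9)*(-l/7) = (9*l)*(-l/7) = -9*l²/7)
g(464, F(0, -3 + 1*(-4))*13 - 1) - 1*(-437416) = -9*(-3*13 - 1)²/7 - 1*(-437416) = -9*(-39 - 1)²/7 + 437416 = -9/7*(-40)² + 437416 = -9/7*1600 + 437416 = -14400/7 + 437416 = 3047512/7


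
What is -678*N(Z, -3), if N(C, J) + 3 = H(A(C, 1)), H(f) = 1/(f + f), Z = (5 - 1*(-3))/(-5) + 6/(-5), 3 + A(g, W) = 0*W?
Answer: 2147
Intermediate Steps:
A(g, W) = -3 (A(g, W) = -3 + 0*W = -3 + 0 = -3)
Z = -14/5 (Z = (5 + 3)*(-⅕) + 6*(-⅕) = 8*(-⅕) - 6/5 = -8/5 - 6/5 = -14/5 ≈ -2.8000)
H(f) = 1/(2*f)
N(C, J) = -19/6 (N(C, J) = -3 + (½)/(-3) = -3 + (½)*(-⅓) = -3 - ⅙ = -19/6)
-678*N(Z, -3) = -678*(-19/6) = 2147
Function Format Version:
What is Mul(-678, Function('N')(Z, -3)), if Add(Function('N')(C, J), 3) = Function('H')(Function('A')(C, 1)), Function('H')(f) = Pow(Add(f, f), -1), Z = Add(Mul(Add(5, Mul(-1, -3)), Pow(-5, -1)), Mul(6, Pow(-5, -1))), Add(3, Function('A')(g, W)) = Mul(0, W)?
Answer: 2147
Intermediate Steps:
Function('A')(g, W) = -3 (Function('A')(g, W) = Add(-3, Mul(0, W)) = Add(-3, 0) = -3)
Z = Rational(-14, 5) (Z = Add(Mul(Add(5, 3), Rational(-1, 5)), Mul(6, Rational(-1, 5))) = Add(Mul(8, Rational(-1, 5)), Rational(-6, 5)) = Add(Rational(-8, 5), Rational(-6, 5)) = Rational(-14, 5) ≈ -2.8000)
Function('H')(f) = Mul(Rational(1, 2), Pow(f, -1)) (Function('H')(f) = Pow(Mul(2, f), -1) = Mul(Rational(1, 2), Pow(f, -1)))
Function('N')(C, J) = Rational(-19, 6) (Function('N')(C, J) = Add(-3, Mul(Rational(1, 2), Pow(-3, -1))) = Add(-3, Mul(Rational(1, 2), Rational(-1, 3))) = Add(-3, Rational(-1, 6)) = Rational(-19, 6))
Mul(-678, Function('N')(Z, -3)) = Mul(-678, Rational(-19, 6)) = 2147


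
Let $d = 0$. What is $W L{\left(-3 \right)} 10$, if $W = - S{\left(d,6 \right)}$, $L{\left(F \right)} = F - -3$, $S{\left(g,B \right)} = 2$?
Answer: $0$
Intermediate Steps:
$L{\left(F \right)} = 3 + F$ ($L{\left(F \right)} = F + 3 = 3 + F$)
$W = -2$ ($W = \left(-1\right) 2 = -2$)
$W L{\left(-3 \right)} 10 = - 2 \left(3 - 3\right) 10 = \left(-2\right) 0 \cdot 10 = 0 \cdot 10 = 0$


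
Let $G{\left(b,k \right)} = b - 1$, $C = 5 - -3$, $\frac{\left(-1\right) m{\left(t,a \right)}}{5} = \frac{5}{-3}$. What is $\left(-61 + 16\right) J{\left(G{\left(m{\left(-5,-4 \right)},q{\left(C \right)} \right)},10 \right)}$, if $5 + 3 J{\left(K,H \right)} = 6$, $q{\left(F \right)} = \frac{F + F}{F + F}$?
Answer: $-15$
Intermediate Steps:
$m{\left(t,a \right)} = \frac{25}{3}$ ($m{\left(t,a \right)} = - 5 \frac{5}{-3} = - 5 \cdot 5 \left(- \frac{1}{3}\right) = \left(-5\right) \left(- \frac{5}{3}\right) = \frac{25}{3}$)
$C = 8$ ($C = 5 + 3 = 8$)
$q{\left(F \right)} = 1$ ($q{\left(F \right)} = \frac{2 F}{2 F} = 2 F \frac{1}{2 F} = 1$)
$G{\left(b,k \right)} = -1 + b$
$J{\left(K,H \right)} = \frac{1}{3}$ ($J{\left(K,H \right)} = - \frac{5}{3} + \frac{1}{3} \cdot 6 = - \frac{5}{3} + 2 = \frac{1}{3}$)
$\left(-61 + 16\right) J{\left(G{\left(m{\left(-5,-4 \right)},q{\left(C \right)} \right)},10 \right)} = \left(-61 + 16\right) \frac{1}{3} = \left(-45\right) \frac{1}{3} = -15$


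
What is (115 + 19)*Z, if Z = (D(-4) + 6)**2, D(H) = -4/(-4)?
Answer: 6566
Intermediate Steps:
D(H) = 1 (D(H) = -4*(-1/4) = 1)
Z = 49 (Z = (1 + 6)**2 = 7**2 = 49)
(115 + 19)*Z = (115 + 19)*49 = 134*49 = 6566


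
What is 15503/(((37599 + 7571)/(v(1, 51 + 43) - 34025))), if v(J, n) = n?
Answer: -526032293/45170 ≈ -11646.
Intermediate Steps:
15503/(((37599 + 7571)/(v(1, 51 + 43) - 34025))) = 15503/(((37599 + 7571)/((51 + 43) - 34025))) = 15503/((45170/(94 - 34025))) = 15503/((45170/(-33931))) = 15503/((45170*(-1/33931))) = 15503/(-45170/33931) = 15503*(-33931/45170) = -526032293/45170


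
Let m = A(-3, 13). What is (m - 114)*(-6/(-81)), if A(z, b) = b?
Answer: -202/27 ≈ -7.4815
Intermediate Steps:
m = 13
(m - 114)*(-6/(-81)) = (13 - 114)*(-6/(-81)) = -(-606)*(-1)/81 = -101*2/27 = -202/27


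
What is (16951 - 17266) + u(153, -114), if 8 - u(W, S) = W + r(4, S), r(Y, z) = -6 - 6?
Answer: -448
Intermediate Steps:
r(Y, z) = -12
u(W, S) = 20 - W (u(W, S) = 8 - (W - 12) = 8 - (-12 + W) = 8 + (12 - W) = 20 - W)
(16951 - 17266) + u(153, -114) = (16951 - 17266) + (20 - 1*153) = -315 + (20 - 153) = -315 - 133 = -448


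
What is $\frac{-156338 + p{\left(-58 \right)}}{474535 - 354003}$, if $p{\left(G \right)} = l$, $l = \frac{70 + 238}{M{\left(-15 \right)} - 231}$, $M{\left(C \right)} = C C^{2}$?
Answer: $- \frac{70469392}{54329799} \approx -1.2971$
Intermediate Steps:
$M{\left(C \right)} = C^{3}$
$l = - \frac{154}{1803}$ ($l = \frac{70 + 238}{\left(-15\right)^{3} - 231} = \frac{308}{-3375 - 231} = \frac{308}{-3606} = 308 \left(- \frac{1}{3606}\right) = - \frac{154}{1803} \approx -0.085413$)
$p{\left(G \right)} = - \frac{154}{1803}$
$\frac{-156338 + p{\left(-58 \right)}}{474535 - 354003} = \frac{-156338 - \frac{154}{1803}}{474535 - 354003} = - \frac{281877568}{1803 \cdot 120532} = \left(- \frac{281877568}{1803}\right) \frac{1}{120532} = - \frac{70469392}{54329799}$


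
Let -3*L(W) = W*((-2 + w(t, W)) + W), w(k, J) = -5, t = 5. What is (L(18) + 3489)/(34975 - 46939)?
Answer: -1141/3988 ≈ -0.28611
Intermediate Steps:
L(W) = -W*(-7 + W)/3 (L(W) = -W*((-2 - 5) + W)/3 = -W*(-7 + W)/3)
(L(18) + 3489)/(34975 - 46939) = ((⅓)*18*(7 - 1*18) + 3489)/(34975 - 46939) = ((⅓)*18*(7 - 18) + 3489)/(-11964) = ((⅓)*18*(-11) + 3489)*(-1/11964) = (-66 + 3489)*(-1/11964) = 3423*(-1/11964) = -1141/3988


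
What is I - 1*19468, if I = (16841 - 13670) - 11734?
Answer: -28031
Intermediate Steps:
I = -8563 (I = 3171 - 11734 = -8563)
I - 1*19468 = -8563 - 1*19468 = -8563 - 19468 = -28031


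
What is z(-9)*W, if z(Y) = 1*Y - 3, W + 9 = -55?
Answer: 768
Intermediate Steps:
W = -64 (W = -9 - 55 = -64)
z(Y) = -3 + Y (z(Y) = Y - 3 = -3 + Y)
z(-9)*W = (-3 - 9)*(-64) = -12*(-64) = 768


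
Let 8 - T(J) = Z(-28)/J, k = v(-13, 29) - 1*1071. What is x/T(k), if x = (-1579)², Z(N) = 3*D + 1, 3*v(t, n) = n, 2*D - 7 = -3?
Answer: 7938479344/25493 ≈ 3.1140e+5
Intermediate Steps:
D = 2 (D = 7/2 + (½)*(-3) = 7/2 - 3/2 = 2)
v(t, n) = n/3
Z(N) = 7 (Z(N) = 3*2 + 1 = 6 + 1 = 7)
x = 2493241
k = -3184/3 (k = (⅓)*29 - 1*1071 = 29/3 - 1071 = -3184/3 ≈ -1061.3)
T(J) = 8 - 7/J
x/T(k) = 2493241/(8 - 7/(-3184/3)) = 2493241/(8 - 7*(-3/3184)) = 2493241/(8 + 21/3184) = 2493241/(25493/3184) = 2493241*(3184/25493) = 7938479344/25493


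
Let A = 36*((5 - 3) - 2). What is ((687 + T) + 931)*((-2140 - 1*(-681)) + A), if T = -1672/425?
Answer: -1000841902/425 ≈ -2.3549e+6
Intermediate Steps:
T = -1672/425 (T = -1672*1/425 = -1672/425 ≈ -3.9341)
A = 0 (A = 36*(2 - 2) = 36*0 = 0)
((687 + T) + 931)*((-2140 - 1*(-681)) + A) = ((687 - 1672/425) + 931)*((-2140 - 1*(-681)) + 0) = (290303/425 + 931)*((-2140 + 681) + 0) = 685978*(-1459 + 0)/425 = (685978/425)*(-1459) = -1000841902/425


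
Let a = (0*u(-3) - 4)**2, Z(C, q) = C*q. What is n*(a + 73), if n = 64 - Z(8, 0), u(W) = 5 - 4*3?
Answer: 5696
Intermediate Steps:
u(W) = -7 (u(W) = 5 - 12 = -7)
n = 64 (n = 64 - 8*0 = 64 - 1*0 = 64 + 0 = 64)
a = 16 (a = (0*(-7) - 4)**2 = (0 - 4)**2 = (-4)**2 = 16)
n*(a + 73) = 64*(16 + 73) = 64*89 = 5696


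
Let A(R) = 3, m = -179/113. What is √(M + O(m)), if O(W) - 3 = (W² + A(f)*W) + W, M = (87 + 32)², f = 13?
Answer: √180811249/113 ≈ 119.00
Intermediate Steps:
m = -179/113 (m = -179*1/113 = -179/113 ≈ -1.5841)
M = 14161 (M = 119² = 14161)
O(W) = 3 + W² + 4*W (O(W) = 3 + ((W² + 3*W) + W) = 3 + (W² + 4*W) = 3 + W² + 4*W)
√(M + O(m)) = √(14161 + (3 + (-179/113)² + 4*(-179/113))) = √(14161 + (3 + 32041/12769 - 716/113)) = √(14161 - 10560/12769) = √(180811249/12769) = √180811249/113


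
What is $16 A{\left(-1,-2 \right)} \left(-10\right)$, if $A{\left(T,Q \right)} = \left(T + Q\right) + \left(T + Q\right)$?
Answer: $960$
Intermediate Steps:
$A{\left(T,Q \right)} = 2 Q + 2 T$ ($A{\left(T,Q \right)} = \left(Q + T\right) + \left(Q + T\right) = 2 Q + 2 T$)
$16 A{\left(-1,-2 \right)} \left(-10\right) = 16 \left(2 \left(-2\right) + 2 \left(-1\right)\right) \left(-10\right) = 16 \left(-4 - 2\right) \left(-10\right) = 16 \left(-6\right) \left(-10\right) = \left(-96\right) \left(-10\right) = 960$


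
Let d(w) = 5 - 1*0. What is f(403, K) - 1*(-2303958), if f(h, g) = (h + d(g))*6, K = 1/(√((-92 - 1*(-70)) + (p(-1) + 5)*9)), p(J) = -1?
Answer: 2306406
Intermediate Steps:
K = √14/14 (K = 1/(√((-92 - 1*(-70)) + (-1 + 5)*9)) = 1/(√((-92 + 70) + 4*9)) = 1/(√(-22 + 36)) = 1/(√14) = √14/14 ≈ 0.26726)
d(w) = 5 (d(w) = 5 + 0 = 5)
f(h, g) = 30 + 6*h (f(h, g) = (h + 5)*6 = (5 + h)*6 = 30 + 6*h)
f(403, K) - 1*(-2303958) = (30 + 6*403) - 1*(-2303958) = (30 + 2418) + 2303958 = 2448 + 2303958 = 2306406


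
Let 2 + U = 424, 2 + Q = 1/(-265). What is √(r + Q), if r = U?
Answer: √29494235/265 ≈ 20.494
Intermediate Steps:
Q = -531/265 (Q = -2 + 1/(-265) = -2 - 1/265 = -531/265 ≈ -2.0038)
U = 422 (U = -2 + 424 = 422)
r = 422
√(r + Q) = √(422 - 531/265) = √(111299/265) = √29494235/265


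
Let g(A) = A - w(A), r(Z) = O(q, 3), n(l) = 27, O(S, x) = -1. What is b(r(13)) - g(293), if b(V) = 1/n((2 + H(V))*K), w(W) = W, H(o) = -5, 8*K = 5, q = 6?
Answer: 1/27 ≈ 0.037037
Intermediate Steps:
K = 5/8 (K = (1/8)*5 = 5/8 ≈ 0.62500)
r(Z) = -1
b(V) = 1/27
g(A) = 0 (g(A) = A - A = 0)
b(r(13)) - g(293) = 1/27 - 1*0 = 1/27 + 0 = 1/27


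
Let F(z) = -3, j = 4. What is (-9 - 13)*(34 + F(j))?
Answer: -682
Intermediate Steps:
(-9 - 13)*(34 + F(j)) = (-9 - 13)*(34 - 3) = -22*31 = -682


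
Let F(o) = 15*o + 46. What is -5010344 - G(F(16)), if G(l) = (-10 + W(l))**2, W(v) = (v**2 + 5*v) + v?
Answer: -6977594348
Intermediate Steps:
W(v) = v**2 + 6*v
F(o) = 46 + 15*o
G(l) = (-10 + l*(6 + l))**2
-5010344 - G(F(16)) = -5010344 - (-10 + (46 + 15*16)*(6 + (46 + 15*16)))**2 = -5010344 - (-10 + (46 + 240)*(6 + (46 + 240)))**2 = -5010344 - (-10 + 286*(6 + 286))**2 = -5010344 - (-10 + 286*292)**2 = -5010344 - (-10 + 83512)**2 = -5010344 - 1*83502**2 = -5010344 - 1*6972584004 = -5010344 - 6972584004 = -6977594348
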